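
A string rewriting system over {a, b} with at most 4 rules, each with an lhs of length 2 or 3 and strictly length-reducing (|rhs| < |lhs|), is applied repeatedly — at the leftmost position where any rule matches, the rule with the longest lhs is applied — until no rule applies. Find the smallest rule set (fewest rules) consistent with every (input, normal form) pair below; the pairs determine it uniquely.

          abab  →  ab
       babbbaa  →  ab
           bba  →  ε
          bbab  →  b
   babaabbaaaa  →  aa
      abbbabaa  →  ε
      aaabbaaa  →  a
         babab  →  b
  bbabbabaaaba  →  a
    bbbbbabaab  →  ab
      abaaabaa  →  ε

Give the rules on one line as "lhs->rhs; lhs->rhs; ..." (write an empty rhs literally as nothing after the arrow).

aab->; ba->; baa->ab; bb->b

  | abab => ab
  | babbbaa => bbbaa => bbaa => baa => ab
  | bba => ba => ε
  | bbab => bab => b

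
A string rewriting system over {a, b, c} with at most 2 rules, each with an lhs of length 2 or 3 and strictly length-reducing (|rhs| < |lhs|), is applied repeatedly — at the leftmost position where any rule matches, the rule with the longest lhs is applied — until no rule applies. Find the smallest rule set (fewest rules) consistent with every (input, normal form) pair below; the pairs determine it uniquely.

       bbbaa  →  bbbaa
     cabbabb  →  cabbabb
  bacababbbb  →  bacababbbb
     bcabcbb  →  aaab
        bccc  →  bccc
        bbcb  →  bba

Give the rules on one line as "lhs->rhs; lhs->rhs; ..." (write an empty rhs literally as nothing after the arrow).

  | bbbaa
  | cabbabb
  | bacababbbb
  | bcabcbb => acbcbb => aacbb => aaab

bca->ac; cb->a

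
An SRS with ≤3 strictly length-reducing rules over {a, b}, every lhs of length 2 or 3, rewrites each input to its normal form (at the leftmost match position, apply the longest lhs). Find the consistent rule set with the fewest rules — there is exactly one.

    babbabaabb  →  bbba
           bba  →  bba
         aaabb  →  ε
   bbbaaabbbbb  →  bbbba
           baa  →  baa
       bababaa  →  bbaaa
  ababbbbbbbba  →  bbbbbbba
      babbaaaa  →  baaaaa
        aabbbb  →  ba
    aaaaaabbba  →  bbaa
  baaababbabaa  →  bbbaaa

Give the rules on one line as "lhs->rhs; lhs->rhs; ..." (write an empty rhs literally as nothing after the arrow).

  | babbabaabb => bababaabb => baabaabb => bbaaabb => bbabab => bbaab => bbba
  | bba
  | aaabb => abab => ab => ε
  | bbbaaabbbbb => bbbababbbb => bbbaabbbb => bbbbabbb => bbbbabb => bbbbab => bbbba

aab->ba; ab->; bab->ba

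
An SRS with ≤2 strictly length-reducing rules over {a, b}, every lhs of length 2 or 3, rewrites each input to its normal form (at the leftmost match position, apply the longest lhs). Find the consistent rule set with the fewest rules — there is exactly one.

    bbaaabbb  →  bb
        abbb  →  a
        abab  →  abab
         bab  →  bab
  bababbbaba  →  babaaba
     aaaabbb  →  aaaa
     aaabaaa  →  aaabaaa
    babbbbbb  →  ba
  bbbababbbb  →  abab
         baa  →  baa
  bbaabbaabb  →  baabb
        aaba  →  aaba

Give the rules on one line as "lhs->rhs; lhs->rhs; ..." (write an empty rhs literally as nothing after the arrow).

bba->bb; bbb->

  | bbaaabbb => bbaabbb => bbabbb => bbbbb => bb
  | abbb => a
  | abab
  | bab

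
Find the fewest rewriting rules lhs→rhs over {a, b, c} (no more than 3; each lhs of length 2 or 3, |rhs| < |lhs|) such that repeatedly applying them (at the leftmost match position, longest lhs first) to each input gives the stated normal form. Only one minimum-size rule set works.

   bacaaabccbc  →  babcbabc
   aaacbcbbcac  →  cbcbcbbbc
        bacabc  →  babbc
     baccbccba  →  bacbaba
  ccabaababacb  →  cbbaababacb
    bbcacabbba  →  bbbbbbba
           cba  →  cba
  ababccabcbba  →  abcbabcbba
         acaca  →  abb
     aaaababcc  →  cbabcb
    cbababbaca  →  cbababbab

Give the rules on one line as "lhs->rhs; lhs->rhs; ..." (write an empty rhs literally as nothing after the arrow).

  | bacaaabccbc => babaabccbc => babaaaabc => babcbabc
  | aaacbcbbcac => cbcbcbbcac => cbcbcbbbc
  | bacabc => babbc
  | baccbccba => baccaaba => bacbaba

aaa->cb; bcc->aa; ca->b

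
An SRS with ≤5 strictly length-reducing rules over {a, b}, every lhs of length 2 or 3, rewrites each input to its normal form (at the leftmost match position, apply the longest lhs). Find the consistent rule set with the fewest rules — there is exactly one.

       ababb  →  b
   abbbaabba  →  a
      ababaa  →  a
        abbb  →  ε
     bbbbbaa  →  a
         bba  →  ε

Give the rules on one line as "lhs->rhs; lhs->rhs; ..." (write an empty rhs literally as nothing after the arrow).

  | ababb => bb => b
  | abbbaabba => abaaabba => aabba => aaba => a
  | ababaa => baa => a
  | abbb => aba => ε

aba->; ba->; bb->b; bbb->ba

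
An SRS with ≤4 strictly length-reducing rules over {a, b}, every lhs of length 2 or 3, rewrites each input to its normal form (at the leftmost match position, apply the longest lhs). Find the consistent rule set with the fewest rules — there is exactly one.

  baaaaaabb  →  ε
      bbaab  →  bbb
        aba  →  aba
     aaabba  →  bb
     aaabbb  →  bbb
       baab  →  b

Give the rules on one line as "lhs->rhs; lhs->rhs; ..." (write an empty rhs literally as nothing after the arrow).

aaa->; abb->; baa->; bba->bb

  | baaaaaabb => aaaabb => abb => ε
  | bbaab => bbab => bbb
  | aba
  | aaabba => bba => bb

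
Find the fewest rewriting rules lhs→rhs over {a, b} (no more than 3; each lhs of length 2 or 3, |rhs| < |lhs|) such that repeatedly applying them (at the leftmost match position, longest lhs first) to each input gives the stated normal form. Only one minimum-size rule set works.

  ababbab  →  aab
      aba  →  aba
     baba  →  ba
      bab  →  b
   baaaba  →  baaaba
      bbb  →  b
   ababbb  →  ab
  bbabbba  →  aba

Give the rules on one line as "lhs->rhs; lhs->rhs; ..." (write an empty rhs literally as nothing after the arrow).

bab->b; bb->

  | ababbab => abbab => aab
  | aba
  | baba => ba
  | bab => b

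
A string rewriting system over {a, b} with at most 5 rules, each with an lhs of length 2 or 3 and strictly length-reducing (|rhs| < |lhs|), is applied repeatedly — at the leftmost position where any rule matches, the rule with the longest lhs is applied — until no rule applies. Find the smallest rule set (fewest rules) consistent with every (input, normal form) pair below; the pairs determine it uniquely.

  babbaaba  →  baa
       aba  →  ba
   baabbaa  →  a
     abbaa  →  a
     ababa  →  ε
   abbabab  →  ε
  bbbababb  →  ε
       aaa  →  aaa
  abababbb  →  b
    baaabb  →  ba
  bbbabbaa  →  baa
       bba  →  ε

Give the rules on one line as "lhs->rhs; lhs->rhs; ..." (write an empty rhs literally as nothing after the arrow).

aab->a; ab->b; bb->; bba->

  | babbaaba => bbbaaba => baaba => baa
  | aba => ba
  | baabbaa => babaa => bbaa => a
  | abbaa => bbaa => a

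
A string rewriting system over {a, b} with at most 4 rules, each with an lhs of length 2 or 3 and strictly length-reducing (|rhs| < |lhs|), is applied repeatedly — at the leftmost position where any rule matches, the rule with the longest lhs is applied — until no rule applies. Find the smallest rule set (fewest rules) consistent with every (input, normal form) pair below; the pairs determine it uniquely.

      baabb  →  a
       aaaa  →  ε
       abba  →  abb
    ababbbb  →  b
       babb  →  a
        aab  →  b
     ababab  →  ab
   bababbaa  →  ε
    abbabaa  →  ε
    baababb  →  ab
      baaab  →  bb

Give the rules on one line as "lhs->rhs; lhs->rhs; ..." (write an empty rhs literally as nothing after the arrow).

aa->; aba->a; ba->b; bbb->a

  | baabb => babb => bbb => a
  | aaaa => aa => ε
  | abba => abb
  | ababbbb => abbbb => aab => b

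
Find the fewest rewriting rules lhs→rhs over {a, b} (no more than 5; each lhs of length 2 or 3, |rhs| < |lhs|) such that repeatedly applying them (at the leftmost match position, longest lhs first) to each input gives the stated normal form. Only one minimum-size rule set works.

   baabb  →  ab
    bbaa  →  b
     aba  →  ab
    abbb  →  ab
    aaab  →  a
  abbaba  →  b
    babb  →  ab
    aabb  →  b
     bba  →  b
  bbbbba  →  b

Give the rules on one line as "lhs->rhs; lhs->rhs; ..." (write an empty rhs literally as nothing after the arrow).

  | baabb => babb => ab
  | bbaa => baa => ba => b
  | aba => ab
  | abbb => abb => ab

aa->b; ba->b; bab->a; bb->b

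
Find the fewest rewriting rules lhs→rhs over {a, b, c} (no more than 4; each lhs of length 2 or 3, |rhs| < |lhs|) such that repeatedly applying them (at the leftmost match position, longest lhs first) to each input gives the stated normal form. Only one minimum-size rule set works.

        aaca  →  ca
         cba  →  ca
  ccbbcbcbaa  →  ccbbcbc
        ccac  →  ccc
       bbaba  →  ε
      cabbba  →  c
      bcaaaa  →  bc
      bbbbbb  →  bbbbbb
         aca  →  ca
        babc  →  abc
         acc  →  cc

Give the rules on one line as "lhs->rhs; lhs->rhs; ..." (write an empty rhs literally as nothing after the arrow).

aa->; ac->c; ba->a

  | aaca => ca
  | cba => ca
  | ccbbcbcbaa => ccbbcbcaa => ccbbcbc
  | ccac => ccc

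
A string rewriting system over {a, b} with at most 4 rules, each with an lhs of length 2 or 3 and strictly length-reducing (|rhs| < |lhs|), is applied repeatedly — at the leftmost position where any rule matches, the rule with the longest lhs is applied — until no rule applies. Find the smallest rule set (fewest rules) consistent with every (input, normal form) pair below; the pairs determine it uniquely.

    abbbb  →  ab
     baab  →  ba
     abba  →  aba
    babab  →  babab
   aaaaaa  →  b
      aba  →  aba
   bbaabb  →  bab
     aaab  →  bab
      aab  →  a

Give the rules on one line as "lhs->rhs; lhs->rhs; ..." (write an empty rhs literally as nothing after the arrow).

aa->b; aab->a; bb->b

  | abbbb => abbb => abb => ab
  | baab => ba
  | abba => aba
  | babab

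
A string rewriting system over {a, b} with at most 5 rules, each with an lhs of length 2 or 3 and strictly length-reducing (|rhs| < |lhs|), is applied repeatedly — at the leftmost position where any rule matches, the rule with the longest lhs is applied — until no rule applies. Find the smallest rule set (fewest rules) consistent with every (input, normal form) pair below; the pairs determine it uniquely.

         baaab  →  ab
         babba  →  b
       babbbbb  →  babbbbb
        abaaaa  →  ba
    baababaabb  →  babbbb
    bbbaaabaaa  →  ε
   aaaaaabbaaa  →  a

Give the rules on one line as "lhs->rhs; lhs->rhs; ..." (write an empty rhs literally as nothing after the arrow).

aa->; aaa->ba; aab->bb; bba->a

  | baaab => bbab => ab
  | babba => baa => b
  | babbbbb
  | abaaaa => abbaa => aaa => ba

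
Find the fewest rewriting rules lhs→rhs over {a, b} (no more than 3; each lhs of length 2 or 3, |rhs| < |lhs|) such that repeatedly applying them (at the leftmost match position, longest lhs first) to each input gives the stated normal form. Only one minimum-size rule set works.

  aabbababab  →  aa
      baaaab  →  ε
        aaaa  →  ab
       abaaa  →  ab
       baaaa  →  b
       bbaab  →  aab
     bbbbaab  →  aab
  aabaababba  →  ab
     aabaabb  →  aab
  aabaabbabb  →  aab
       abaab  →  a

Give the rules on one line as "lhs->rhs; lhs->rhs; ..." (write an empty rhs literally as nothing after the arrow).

aaa->ab; ba->b; bb->

  | aabbababab => aaababab => abbabab => aabab => aabb => aa
  | baaaab => baaab => baab => bab => bb => ε
  | aaaa => aba => ab
  | abaaa => abaa => aba => ab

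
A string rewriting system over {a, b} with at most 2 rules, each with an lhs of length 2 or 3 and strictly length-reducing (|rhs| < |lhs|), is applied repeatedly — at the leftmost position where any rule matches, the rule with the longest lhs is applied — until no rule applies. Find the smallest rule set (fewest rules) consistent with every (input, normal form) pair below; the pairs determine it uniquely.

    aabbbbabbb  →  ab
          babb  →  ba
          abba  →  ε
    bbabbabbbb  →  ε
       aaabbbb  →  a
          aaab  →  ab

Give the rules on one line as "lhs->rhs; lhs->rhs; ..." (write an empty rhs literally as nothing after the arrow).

aa->; bb->

  | aabbbbabbb => bbbbabbb => bbabbb => abbb => ab
  | babb => ba
  | abba => aa => ε
  | bbabbabbbb => abbabbbb => aabbbb => bbbb => bb => ε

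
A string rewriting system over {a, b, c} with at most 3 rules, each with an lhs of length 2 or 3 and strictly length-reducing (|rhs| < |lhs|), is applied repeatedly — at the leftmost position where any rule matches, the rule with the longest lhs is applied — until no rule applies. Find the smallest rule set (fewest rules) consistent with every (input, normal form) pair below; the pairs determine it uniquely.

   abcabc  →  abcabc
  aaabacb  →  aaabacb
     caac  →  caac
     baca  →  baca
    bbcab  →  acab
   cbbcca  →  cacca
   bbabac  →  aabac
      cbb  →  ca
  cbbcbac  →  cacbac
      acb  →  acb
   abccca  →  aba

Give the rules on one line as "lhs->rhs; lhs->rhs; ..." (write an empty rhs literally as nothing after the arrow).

  | abcabc
  | aaabacb
  | caac
  | baca

bb->a; ccc->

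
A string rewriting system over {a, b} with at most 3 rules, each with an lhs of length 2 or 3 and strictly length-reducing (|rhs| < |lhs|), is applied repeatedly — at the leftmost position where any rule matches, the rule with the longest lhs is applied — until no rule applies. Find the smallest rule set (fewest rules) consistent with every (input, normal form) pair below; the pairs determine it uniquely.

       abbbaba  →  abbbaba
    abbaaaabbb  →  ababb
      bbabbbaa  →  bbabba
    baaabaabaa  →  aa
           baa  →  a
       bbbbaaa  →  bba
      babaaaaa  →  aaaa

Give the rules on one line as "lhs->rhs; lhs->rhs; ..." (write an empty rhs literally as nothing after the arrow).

  | abbbaba
  | abbaaaabbb => abaaabbb => aaabbb => ababb
  | bbabbbaa => bbabba
  | baaabaabaa => aabaabaa => baaabaa => aabaa => baaa => aa

aab->ba; baa->a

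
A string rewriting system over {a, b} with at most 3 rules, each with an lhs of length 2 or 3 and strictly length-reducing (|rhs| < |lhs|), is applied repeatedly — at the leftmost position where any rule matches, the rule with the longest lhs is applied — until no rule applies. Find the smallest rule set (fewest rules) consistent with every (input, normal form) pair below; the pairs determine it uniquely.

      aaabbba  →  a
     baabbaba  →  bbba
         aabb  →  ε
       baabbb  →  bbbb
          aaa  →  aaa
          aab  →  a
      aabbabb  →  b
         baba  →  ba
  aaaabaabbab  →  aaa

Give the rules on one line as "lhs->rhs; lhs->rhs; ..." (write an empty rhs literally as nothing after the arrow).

ab->; baa->b

  | aaabbba => aabba => aba => a
  | baabbaba => bbbaba => bbba
  | aabb => ab => ε
  | baabbb => bbbb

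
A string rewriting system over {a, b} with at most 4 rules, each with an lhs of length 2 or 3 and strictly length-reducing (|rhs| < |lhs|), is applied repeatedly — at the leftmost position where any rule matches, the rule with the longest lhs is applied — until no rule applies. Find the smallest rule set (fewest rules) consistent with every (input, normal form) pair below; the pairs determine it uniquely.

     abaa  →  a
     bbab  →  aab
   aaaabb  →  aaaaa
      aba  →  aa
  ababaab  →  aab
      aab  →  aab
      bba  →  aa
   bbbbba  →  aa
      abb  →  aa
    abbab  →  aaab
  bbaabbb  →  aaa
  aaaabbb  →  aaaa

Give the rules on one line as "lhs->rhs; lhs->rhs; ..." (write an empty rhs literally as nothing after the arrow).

ba->a; baa->; bb->a; bbb->

  | abaa => a
  | bbab => aab
  | aaaabb => aaaaa
  | aba => aa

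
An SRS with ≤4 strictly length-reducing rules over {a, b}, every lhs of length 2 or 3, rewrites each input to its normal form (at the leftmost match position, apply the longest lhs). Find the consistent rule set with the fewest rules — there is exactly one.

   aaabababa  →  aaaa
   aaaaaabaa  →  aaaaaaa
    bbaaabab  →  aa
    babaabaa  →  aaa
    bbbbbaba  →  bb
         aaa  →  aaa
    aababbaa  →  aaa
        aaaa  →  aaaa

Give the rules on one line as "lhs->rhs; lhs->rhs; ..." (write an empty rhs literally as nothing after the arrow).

  | aaabababa => aaaaba => aaaa
  | aaaaaabaa => aaaaaaa
  | bbaaabab => aabab => aa
  | babaabaa => aabaa => aaa

ba->; bab->; bba->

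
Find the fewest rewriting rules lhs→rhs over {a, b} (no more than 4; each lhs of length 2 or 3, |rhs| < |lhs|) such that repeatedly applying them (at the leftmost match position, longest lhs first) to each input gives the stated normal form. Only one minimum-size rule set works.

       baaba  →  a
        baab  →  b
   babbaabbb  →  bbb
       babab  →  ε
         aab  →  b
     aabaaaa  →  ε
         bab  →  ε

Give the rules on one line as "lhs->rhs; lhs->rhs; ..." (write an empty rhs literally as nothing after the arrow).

aa->; ab->; ba->a

  | baaba => aaba => ba => a
  | baab => aab => b
  | babbaabbb => abbaabbb => baabbb => aabbb => bbb
  | babab => abab => ab => ε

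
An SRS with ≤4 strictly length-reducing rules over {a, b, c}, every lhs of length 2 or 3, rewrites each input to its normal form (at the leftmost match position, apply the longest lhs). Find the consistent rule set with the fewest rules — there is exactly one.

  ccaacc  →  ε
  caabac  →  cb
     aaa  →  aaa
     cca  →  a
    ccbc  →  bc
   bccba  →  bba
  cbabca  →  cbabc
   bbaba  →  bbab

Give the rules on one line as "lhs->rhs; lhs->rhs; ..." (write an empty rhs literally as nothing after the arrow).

aba->ab; ac->; ca->c; cc->

  | ccaacc => aacc => ac => ε
  | caabac => cabac => cbac => cb
  | aaa
  | cca => a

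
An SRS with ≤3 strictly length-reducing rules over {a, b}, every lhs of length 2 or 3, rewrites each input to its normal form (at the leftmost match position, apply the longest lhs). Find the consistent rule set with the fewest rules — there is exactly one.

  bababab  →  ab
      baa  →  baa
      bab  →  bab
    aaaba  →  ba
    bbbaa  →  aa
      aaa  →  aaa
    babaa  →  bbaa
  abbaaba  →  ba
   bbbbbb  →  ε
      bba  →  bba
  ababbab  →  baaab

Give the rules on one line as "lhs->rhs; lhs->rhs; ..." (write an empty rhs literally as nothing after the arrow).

  | bababab => bbabab => bbbab => ab
  | baa
  | bab
  | aaaba => aaba => aba => ba

aba->ba; abb->aa; bbb->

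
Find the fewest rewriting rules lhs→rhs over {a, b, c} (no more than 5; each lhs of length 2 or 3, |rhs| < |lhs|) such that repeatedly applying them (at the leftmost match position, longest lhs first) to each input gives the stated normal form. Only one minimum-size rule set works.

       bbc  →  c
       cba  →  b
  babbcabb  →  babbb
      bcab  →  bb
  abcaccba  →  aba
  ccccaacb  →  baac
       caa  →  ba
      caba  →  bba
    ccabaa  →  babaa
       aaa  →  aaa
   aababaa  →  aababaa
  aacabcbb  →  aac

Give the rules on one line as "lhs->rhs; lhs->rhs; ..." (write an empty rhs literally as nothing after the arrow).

bc->c; ca->b; cb->c; cca->ba

  | bbc => bc => c
  | cba => ca => b
  | babbcabb => babcabb => bacabb => babbb
  | bcab => cab => bb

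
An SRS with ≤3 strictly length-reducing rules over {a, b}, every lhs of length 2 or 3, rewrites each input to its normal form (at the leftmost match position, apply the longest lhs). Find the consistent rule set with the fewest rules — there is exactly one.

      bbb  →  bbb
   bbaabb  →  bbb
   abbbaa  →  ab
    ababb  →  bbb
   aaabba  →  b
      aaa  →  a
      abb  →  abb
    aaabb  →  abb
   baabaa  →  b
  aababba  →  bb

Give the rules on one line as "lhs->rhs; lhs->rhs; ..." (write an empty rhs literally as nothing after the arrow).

aa->; aba->b; bba->ab

  | bbb
  | bbaabb => ababb => bbb
  | abbbaa => ababa => bba => ab
  | ababb => bbb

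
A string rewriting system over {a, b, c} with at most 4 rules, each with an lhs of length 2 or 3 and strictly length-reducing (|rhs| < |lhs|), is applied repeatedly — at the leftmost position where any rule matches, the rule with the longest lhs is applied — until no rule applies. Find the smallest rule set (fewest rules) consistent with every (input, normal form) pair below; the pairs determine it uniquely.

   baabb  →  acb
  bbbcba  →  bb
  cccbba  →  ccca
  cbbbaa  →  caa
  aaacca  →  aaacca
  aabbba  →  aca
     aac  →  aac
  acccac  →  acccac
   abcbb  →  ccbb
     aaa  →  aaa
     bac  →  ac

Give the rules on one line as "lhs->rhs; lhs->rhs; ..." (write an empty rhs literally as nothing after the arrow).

ab->c; ba->a; bca->

  | baabb => aabb => acb
  | bbbcba => bbbca => bb
  | cccbba => cccba => ccca
  | cbbbaa => cbbaa => cbaa => caa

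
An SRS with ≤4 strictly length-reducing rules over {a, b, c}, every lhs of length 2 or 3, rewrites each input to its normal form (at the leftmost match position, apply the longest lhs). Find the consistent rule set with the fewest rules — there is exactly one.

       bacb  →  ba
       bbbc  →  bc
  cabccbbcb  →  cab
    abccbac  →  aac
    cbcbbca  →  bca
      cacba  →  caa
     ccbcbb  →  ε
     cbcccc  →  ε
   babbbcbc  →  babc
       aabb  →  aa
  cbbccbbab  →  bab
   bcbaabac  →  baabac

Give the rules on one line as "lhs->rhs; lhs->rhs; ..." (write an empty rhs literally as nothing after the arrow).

bb->; cb->; cc->

  | bacb => ba
  | bbbc => bc
  | cabccbbcb => cabbbcb => cabcb => cab
  | abccbac => abbac => aac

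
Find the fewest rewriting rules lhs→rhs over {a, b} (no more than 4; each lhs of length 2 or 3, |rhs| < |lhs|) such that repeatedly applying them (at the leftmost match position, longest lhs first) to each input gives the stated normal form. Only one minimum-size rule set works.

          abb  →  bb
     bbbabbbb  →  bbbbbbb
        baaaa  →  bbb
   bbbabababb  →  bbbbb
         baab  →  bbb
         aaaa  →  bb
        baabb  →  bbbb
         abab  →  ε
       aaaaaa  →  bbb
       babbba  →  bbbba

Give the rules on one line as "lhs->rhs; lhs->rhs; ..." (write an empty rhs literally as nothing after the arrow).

  | abb => bb
  | bbbabbbb => bbbbbbb
  | baaaa => bbaa => bbb
  | bbbabababb => bbbababb => bbbabb => bbbbb

aa->b; ab->; abb->bb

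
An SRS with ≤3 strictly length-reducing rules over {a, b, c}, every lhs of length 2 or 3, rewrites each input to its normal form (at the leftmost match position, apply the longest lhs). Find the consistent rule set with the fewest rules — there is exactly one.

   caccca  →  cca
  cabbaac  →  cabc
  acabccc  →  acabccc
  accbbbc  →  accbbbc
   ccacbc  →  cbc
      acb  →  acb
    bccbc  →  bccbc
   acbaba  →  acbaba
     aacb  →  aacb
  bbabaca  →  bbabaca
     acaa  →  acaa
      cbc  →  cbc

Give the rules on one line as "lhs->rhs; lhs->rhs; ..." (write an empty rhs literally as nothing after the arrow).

baa->; cac->

  | caccca => cca
  | cabbaac => cabc
  | acabccc
  | accbbbc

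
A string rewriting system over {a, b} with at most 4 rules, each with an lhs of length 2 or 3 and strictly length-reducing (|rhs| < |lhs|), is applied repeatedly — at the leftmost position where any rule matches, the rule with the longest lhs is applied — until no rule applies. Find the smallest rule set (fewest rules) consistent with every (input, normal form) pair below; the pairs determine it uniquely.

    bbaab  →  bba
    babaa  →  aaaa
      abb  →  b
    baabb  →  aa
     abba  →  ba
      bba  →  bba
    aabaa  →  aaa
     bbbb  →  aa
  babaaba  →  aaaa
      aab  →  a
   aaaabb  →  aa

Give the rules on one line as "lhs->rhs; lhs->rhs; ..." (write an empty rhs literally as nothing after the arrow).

ab->; bab->aa; bbb->ba

  | bbaab => bba
  | babaa => aaaa
  | abb => b
  | baabb => bab => aa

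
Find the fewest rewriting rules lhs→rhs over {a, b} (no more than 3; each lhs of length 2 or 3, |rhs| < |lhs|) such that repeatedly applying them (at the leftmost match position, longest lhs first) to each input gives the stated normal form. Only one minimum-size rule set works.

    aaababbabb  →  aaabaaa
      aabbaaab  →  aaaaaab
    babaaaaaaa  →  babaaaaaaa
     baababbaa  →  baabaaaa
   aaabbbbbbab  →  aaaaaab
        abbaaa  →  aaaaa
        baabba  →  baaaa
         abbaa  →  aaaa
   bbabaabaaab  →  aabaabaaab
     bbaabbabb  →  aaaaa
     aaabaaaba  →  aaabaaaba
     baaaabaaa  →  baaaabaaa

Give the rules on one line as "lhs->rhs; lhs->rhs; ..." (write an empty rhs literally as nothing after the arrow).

  | aaababbabb => aaabaaabb => aaabaaa
  | aabbaaab => aaaaaab
  | babaaaaaaa
  | baababbaa => baabaaaa

bb->; bba->aa; bbb->a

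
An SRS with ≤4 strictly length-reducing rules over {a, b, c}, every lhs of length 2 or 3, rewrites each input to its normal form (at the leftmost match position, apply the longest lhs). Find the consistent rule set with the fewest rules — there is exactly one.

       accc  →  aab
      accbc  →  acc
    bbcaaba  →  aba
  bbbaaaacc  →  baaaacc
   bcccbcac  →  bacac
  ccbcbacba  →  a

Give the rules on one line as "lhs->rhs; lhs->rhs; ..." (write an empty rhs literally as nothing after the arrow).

  | accc => aab
  | accbc => acc
  | bbcaaba => caaba => aba
  | bbbaaaacc => baaaacc

bb->; caa->a; cb->; ccc->ab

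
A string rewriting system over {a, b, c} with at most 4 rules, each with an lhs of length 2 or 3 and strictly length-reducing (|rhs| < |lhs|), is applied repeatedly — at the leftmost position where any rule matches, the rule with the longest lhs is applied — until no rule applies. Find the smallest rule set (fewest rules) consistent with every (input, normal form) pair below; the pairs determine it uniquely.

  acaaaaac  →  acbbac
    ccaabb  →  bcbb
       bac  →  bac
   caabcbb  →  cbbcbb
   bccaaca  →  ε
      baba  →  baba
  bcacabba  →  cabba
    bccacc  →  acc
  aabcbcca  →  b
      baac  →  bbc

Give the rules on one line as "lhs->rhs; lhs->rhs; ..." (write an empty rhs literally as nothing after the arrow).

  | acaaaaac => acbaaac => acbbac
  | ccaabb => ccbbb => bcbb
  | bac
  | caabcbb => cbbcbb

aa->b; bca->; bcc->; ccb->bc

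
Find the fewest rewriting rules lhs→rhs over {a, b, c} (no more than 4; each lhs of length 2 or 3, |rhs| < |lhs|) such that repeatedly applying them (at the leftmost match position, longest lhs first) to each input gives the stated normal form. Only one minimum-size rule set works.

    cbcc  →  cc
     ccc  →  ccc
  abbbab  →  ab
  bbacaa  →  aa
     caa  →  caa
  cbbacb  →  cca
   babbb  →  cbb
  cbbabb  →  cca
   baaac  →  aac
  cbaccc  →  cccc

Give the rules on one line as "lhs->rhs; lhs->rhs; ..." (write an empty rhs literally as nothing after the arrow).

  | cbcc => cc
  | ccc
  | abbbab => abbc => ab
  | bbacaa => bcaa => aa

ba->; bab->c; bc->; bcb->ca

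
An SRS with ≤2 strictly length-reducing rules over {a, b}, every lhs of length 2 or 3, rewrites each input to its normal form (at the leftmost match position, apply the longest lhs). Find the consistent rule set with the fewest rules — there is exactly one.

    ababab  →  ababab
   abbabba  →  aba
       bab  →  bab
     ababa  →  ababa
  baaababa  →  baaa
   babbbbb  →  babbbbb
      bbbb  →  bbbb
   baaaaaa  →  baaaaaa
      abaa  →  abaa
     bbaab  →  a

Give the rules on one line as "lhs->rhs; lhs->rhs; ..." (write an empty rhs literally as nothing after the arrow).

aab->a; bba->a

  | ababab
  | abbabba => aabba => aba
  | bab
  | ababa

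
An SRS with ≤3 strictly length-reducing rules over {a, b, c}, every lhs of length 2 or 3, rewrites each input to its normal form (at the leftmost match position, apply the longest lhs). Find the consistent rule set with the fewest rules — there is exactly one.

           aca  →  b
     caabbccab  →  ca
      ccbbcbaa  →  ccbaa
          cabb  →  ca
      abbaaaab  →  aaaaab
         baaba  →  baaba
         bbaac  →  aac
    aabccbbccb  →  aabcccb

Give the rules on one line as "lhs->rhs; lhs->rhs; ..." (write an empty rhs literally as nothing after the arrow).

  | aca => b
  | caabbccab => caacab => cabb => ca
  | ccbbcbaa => ccbaa
  | cabb => ca

aca->b; bb->; bbc->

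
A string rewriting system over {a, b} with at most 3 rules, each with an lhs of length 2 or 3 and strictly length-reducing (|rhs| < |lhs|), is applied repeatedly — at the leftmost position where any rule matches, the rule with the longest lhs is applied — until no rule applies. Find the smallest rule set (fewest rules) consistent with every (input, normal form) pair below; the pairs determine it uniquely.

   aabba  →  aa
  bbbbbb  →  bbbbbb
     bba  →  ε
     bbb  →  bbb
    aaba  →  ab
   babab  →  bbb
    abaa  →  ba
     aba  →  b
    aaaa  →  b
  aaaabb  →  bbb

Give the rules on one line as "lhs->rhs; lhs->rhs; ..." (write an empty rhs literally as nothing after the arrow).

  | aabba => aa
  | bbbbbb
  | bba => ε
  | bbb

aaa->ab; aba->b; bba->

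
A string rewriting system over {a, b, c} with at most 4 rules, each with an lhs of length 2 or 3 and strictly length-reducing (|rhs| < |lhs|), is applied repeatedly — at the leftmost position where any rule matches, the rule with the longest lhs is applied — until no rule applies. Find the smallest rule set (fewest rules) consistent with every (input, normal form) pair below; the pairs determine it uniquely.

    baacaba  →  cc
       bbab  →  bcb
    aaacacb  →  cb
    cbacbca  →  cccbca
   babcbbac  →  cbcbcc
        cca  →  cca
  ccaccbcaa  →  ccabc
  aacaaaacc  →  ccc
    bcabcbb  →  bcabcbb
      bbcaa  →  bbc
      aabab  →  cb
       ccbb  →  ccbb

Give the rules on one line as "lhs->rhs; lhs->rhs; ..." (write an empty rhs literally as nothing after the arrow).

  | baacaba => cacaba => caaba => cba => cc
  | bbab => bcb
  | aaacacb => acacb => aacb => cb
  | cbacbca => cccbca

aa->; ac->a; ba->c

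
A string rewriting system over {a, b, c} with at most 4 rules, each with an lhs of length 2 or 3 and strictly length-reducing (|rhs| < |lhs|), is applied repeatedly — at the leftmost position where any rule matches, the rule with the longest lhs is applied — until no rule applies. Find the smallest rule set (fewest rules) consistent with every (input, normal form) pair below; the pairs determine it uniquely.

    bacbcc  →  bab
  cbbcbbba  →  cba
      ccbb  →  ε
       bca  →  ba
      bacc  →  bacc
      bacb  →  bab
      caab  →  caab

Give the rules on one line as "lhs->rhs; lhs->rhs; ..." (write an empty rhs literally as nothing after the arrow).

  | bacbcc => babcc => babc => bab
  | cbbcbbba => cccbbba => bbba => cba
  | ccbb => ccc => ε
  | bca => ba

acb->ab; bb->c; bc->b; ccc->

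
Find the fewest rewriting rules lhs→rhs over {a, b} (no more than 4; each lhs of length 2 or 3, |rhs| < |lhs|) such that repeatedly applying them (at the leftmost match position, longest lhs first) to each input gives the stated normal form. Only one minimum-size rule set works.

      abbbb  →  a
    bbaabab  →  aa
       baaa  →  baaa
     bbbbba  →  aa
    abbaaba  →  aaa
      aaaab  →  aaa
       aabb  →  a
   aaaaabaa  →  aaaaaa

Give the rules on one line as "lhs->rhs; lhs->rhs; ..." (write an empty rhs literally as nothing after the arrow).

aab->a; ab->a; bb->a

  | abbbb => abbb => abb => ab => a
  | bbaabab => aaabab => aaab => aa
  | baaa
  | bbbbba => abbba => abba => aba => aa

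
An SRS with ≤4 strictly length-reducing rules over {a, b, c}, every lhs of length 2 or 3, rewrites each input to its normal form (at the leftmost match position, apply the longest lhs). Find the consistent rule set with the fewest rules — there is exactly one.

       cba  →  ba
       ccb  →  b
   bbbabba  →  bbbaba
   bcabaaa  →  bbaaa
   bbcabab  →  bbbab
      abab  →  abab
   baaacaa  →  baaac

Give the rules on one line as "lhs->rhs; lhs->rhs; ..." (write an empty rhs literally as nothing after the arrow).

abb->ab; ca->c; cb->b

  | cba => ba
  | ccb => cb => b
  | bbbabba => bbbaba
  | bcabaaa => bcbaaa => bbaaa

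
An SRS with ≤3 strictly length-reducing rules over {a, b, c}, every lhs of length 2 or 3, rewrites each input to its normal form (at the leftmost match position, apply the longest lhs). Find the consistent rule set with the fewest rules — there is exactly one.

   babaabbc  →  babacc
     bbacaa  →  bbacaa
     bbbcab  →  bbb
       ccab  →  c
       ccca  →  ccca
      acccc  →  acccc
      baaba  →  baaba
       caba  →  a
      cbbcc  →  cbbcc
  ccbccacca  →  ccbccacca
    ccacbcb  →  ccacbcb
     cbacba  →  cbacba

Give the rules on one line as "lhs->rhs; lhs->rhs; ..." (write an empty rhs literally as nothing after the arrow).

abb->c; cab->

  | babaabbc => babacc
  | bbacaa
  | bbbcab => bbb
  | ccab => c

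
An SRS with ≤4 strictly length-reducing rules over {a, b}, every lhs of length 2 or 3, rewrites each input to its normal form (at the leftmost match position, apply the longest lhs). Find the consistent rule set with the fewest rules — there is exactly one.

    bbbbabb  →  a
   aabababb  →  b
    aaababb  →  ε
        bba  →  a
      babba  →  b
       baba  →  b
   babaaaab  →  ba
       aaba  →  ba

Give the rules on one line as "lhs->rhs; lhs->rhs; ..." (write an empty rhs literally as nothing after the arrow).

  | bbbbabb => bbabb => abb => ab => a
  | aabababb => bababb => baabb => bbb => b
  | aaababb => ababb => aabb => bb => ε
  | bba => a

aa->; ab->a; bb->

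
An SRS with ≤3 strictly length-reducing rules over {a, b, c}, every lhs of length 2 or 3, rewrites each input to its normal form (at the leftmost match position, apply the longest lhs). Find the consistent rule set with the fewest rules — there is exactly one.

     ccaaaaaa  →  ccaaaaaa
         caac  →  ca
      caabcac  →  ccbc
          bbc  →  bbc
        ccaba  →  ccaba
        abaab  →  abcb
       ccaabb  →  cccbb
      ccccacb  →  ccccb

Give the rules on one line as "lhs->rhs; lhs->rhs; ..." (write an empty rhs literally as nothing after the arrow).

  | ccaaaaaa
  | caac => ca
  | caabcac => ccbcac => ccbc
  | bbc

aab->cb; ac->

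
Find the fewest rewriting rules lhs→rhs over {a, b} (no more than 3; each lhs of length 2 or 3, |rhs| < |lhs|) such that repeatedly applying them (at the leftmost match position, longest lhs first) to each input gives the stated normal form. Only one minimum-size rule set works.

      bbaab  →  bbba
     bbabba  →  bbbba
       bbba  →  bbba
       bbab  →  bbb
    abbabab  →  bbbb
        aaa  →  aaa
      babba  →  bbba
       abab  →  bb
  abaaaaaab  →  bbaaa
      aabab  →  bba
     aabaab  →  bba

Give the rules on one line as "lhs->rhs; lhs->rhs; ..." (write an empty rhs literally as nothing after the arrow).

  | bbaab => bbba
  | bbabba => bbbba
  | bbba
  | bbab => bbb

aab->ba; ab->b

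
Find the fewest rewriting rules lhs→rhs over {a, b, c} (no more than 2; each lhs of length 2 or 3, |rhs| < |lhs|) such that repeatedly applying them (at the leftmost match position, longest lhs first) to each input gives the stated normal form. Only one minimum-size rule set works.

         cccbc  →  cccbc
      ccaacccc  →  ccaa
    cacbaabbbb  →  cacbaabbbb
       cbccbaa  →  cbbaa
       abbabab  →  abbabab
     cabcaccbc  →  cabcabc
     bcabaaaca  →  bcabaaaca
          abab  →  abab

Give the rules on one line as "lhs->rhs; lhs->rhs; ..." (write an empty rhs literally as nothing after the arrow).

  | cccbc
  | ccaacccc => ccaacc => ccaa
  | cacbaabbbb
  | cbccbaa => cbbaa

acc->a; bcc->b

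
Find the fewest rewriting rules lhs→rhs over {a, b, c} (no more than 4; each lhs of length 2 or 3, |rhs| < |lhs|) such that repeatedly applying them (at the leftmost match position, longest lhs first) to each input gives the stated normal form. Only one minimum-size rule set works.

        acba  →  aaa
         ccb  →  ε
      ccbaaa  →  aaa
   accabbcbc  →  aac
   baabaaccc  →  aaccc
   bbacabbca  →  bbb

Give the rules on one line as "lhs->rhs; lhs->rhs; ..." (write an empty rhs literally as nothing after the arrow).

  | acba => aaa
  | ccb => ca => ε
  | ccbaaa => caaaa => aaa
  | accabbcbc => acbbcbc => aabcbc => aabac => aac

ba->; ca->; cb->a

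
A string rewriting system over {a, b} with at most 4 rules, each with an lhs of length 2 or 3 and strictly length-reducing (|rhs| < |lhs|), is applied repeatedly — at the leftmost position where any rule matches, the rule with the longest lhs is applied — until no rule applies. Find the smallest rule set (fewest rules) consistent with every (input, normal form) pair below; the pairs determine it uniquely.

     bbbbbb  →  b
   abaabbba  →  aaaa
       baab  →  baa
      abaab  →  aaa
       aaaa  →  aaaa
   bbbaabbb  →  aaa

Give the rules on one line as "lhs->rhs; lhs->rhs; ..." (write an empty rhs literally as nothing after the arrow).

  | bbbbbb => bbbbb => bbbb => bbb => bb => b
  | abaabbba => aaabbba => aaabba => aaaba => aaaa
  | baab => baa
  | abaab => aaab => aaa

ab->a; bb->b; bba->aa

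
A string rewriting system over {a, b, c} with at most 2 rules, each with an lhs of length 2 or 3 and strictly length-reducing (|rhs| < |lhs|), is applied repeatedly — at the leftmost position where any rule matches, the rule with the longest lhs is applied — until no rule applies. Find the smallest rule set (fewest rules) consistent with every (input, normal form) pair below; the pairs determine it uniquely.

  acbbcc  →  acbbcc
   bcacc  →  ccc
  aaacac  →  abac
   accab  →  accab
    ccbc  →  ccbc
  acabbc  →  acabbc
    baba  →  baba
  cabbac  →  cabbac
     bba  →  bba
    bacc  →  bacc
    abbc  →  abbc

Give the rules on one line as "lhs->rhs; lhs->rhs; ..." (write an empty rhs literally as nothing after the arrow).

aac->b; bca->c

  | acbbcc
  | bcacc => ccc
  | aaacac => abac
  | accab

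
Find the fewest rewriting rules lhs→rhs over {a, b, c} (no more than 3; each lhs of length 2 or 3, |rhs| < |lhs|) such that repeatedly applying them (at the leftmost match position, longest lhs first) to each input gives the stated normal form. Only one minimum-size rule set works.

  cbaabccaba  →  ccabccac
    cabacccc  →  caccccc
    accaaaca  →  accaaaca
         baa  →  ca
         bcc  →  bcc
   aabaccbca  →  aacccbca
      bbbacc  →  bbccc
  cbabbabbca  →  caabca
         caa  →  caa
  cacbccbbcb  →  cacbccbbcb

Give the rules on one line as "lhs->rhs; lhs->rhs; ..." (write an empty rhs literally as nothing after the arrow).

  | cbaabccaba => ccabccaba => ccabccac
  | cabacccc => caccccc
  | accaaaca
  | baa => ca

ba->c; bab->a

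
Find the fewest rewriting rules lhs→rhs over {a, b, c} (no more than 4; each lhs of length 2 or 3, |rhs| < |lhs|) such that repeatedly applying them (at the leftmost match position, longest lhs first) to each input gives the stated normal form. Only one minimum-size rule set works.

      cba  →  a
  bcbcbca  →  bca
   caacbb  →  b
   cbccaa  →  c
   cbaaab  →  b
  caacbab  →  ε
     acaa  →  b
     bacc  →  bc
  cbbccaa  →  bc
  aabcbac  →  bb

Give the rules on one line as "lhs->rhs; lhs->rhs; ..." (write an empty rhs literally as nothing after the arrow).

  | cba => a
  | bcbcbca => bcbca => bca
  | caacbb => cbcbb => cbb => b
  | cbccaa => ccaa => ccb => c

aa->b; ab->; ac->; cb->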